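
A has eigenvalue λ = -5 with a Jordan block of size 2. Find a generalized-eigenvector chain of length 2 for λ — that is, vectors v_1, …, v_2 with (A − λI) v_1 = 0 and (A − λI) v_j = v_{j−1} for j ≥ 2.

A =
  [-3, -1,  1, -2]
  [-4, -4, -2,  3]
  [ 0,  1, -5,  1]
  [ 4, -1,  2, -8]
A Jordan chain for λ = -5 of length 2:
v_1 = (2, -4, 0, 4)ᵀ
v_2 = (1, 0, 0, 0)ᵀ

Let N = A − (-5)·I. We want v_2 with N^2 v_2 = 0 but N^1 v_2 ≠ 0; then v_{j-1} := N · v_j for j = 2, …, 2.

Pick v_2 = (1, 0, 0, 0)ᵀ.
Then v_1 = N · v_2 = (2, -4, 0, 4)ᵀ.

Sanity check: (A − (-5)·I) v_1 = (0, 0, 0, 0)ᵀ = 0. ✓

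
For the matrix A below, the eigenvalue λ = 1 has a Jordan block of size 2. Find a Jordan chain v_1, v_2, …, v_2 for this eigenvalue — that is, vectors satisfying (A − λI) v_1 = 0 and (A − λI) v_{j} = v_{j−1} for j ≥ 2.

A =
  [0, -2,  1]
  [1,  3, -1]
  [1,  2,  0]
A Jordan chain for λ = 1 of length 2:
v_1 = (-1, 1, 1)ᵀ
v_2 = (1, 0, 0)ᵀ

Let N = A − (1)·I. We want v_2 with N^2 v_2 = 0 but N^1 v_2 ≠ 0; then v_{j-1} := N · v_j for j = 2, …, 2.

Pick v_2 = (1, 0, 0)ᵀ.
Then v_1 = N · v_2 = (-1, 1, 1)ᵀ.

Sanity check: (A − (1)·I) v_1 = (0, 0, 0)ᵀ = 0. ✓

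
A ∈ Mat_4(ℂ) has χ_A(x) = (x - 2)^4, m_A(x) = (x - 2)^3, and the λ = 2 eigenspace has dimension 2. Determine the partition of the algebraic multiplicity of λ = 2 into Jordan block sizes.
Block sizes for λ = 2: [3, 1]

Step 1 — from the characteristic polynomial, algebraic multiplicity of λ = 2 is 4. From dim ker(A − (2)·I) = 2, there are exactly 2 Jordan blocks for λ = 2.
Step 2 — from the minimal polynomial, the factor (x − 2)^3 tells us the largest block for λ = 2 has size 3.
Step 3 — with total size 4, 2 blocks, and largest block 3, the block sizes (in nonincreasing order) are [3, 1].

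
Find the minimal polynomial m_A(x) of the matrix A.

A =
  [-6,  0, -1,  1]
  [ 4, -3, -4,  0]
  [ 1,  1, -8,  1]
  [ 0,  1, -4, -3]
x^2 + 10*x + 25

The characteristic polynomial is χ_A(x) = (x + 5)^4, so the eigenvalues are known. The minimal polynomial is
  m_A(x) = Π_λ (x − λ)^{k_λ}
where k_λ is the size of the *largest* Jordan block for λ (equivalently, the smallest k with (A − λI)^k v = 0 for every generalised eigenvector v of λ).

  λ = -5: largest Jordan block has size 2, contributing (x + 5)^2

So m_A(x) = (x + 5)^2 = x^2 + 10*x + 25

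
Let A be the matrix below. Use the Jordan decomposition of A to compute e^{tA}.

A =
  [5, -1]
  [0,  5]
e^{tA} =
  [exp(5*t), -t*exp(5*t)]
  [0, exp(5*t)]

Strategy: write A = P · J · P⁻¹ where J is a Jordan canonical form, so e^{tA} = P · e^{tJ} · P⁻¹, and e^{tJ} can be computed block-by-block.

A has Jordan form
J =
  [5, 1]
  [0, 5]
(up to reordering of blocks).

Per-block formulas:
  For a 2×2 Jordan block J_2(5): exp(t · J_2(5)) = e^(5t)·(I + t·N), where N is the 2×2 nilpotent shift.

After assembling e^{tJ} and conjugating by P, we get:

e^{tA} =
  [exp(5*t), -t*exp(5*t)]
  [0, exp(5*t)]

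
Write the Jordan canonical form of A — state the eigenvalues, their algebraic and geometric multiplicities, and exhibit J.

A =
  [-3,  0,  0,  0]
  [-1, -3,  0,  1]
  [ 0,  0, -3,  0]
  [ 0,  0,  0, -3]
J_2(-3) ⊕ J_1(-3) ⊕ J_1(-3)

The characteristic polynomial is
  det(x·I − A) = x^4 + 12*x^3 + 54*x^2 + 108*x + 81 = (x + 3)^4

Eigenvalues and multiplicities (the geometric multiplicity of λ is n − rank(A − λI), which equals the number of Jordan blocks for λ):
  λ = -3: algebraic multiplicity = 4, geometric multiplicity = 3

Determining the block sizes for each eigenvalue:
  λ = -3: 3 blocks summing to 4 forces exactly one block of size 2 and the rest size 1 → block sizes [2, 1, 1]

Assembling the blocks gives a Jordan form
J =
  [-3,  1,  0,  0]
  [ 0, -3,  0,  0]
  [ 0,  0, -3,  0]
  [ 0,  0,  0, -3]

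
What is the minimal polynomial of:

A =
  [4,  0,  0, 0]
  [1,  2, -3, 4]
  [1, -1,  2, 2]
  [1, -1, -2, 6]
x^3 - 10*x^2 + 33*x - 36

The characteristic polynomial is χ_A(x) = (x - 4)^2*(x - 3)^2, so the eigenvalues are known. The minimal polynomial is
  m_A(x) = Π_λ (x − λ)^{k_λ}
where k_λ is the size of the *largest* Jordan block for λ (equivalently, the smallest k with (A − λI)^k v = 0 for every generalised eigenvector v of λ).

  λ = 3: largest Jordan block has size 2, contributing (x − 3)^2
  λ = 4: largest Jordan block has size 1, contributing (x − 4)

So m_A(x) = (x - 4)*(x - 3)^2 = x^3 - 10*x^2 + 33*x - 36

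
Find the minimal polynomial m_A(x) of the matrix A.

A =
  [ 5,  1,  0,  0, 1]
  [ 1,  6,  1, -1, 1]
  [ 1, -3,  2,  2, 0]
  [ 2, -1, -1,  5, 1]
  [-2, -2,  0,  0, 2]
x^3 - 12*x^2 + 48*x - 64

The characteristic polynomial is χ_A(x) = (x - 4)^5, so the eigenvalues are known. The minimal polynomial is
  m_A(x) = Π_λ (x − λ)^{k_λ}
where k_λ is the size of the *largest* Jordan block for λ (equivalently, the smallest k with (A − λI)^k v = 0 for every generalised eigenvector v of λ).

  λ = 4: largest Jordan block has size 3, contributing (x − 4)^3

So m_A(x) = (x - 4)^3 = x^3 - 12*x^2 + 48*x - 64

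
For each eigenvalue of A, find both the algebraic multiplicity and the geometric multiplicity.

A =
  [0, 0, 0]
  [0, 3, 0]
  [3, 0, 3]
λ = 0: alg = 1, geom = 1; λ = 3: alg = 2, geom = 2

Step 1 — factor the characteristic polynomial to read off the algebraic multiplicities:
  χ_A(x) = x*(x - 3)^2

Step 2 — compute geometric multiplicities via the rank-nullity identity g(λ) = n − rank(A − λI):
  rank(A − (0)·I) = 2, so dim ker(A − (0)·I) = n − 2 = 1
  rank(A − (3)·I) = 1, so dim ker(A − (3)·I) = n − 1 = 2

Summary:
  λ = 0: algebraic multiplicity = 1, geometric multiplicity = 1
  λ = 3: algebraic multiplicity = 2, geometric multiplicity = 2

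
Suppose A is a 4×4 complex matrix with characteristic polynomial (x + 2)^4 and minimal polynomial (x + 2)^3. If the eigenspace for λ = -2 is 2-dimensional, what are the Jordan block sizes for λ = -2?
Block sizes for λ = -2: [3, 1]

Step 1 — from the characteristic polynomial, algebraic multiplicity of λ = -2 is 4. From dim ker(A − (-2)·I) = 2, there are exactly 2 Jordan blocks for λ = -2.
Step 2 — from the minimal polynomial, the factor (x + 2)^3 tells us the largest block for λ = -2 has size 3.
Step 3 — with total size 4, 2 blocks, and largest block 3, the block sizes (in nonincreasing order) are [3, 1].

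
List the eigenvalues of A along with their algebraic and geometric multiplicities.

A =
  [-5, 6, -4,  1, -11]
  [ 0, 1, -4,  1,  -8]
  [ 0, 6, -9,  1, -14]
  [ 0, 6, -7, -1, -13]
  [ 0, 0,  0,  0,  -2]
λ = -5: alg = 2, geom = 2; λ = -2: alg = 3, geom = 1

Step 1 — factor the characteristic polynomial to read off the algebraic multiplicities:
  χ_A(x) = (x + 2)^3*(x + 5)^2

Step 2 — compute geometric multiplicities via the rank-nullity identity g(λ) = n − rank(A − λI):
  rank(A − (-5)·I) = 3, so dim ker(A − (-5)·I) = n − 3 = 2
  rank(A − (-2)·I) = 4, so dim ker(A − (-2)·I) = n − 4 = 1

Summary:
  λ = -5: algebraic multiplicity = 2, geometric multiplicity = 2
  λ = -2: algebraic multiplicity = 3, geometric multiplicity = 1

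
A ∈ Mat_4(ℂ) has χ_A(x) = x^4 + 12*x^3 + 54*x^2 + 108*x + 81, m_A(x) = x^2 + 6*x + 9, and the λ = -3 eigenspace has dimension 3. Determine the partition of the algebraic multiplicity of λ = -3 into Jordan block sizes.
Block sizes for λ = -3: [2, 1, 1]

Step 1 — from the characteristic polynomial, algebraic multiplicity of λ = -3 is 4. From dim ker(A − (-3)·I) = 3, there are exactly 3 Jordan blocks for λ = -3.
Step 2 — from the minimal polynomial, the factor (x + 3)^2 tells us the largest block for λ = -3 has size 2.
Step 3 — with total size 4, 3 blocks, and largest block 2, the block sizes (in nonincreasing order) are [2, 1, 1].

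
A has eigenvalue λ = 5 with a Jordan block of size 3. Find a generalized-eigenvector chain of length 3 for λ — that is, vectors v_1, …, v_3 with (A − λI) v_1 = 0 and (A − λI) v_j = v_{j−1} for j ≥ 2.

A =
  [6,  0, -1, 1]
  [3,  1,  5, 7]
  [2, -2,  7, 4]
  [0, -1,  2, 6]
A Jordan chain for λ = 5 of length 3:
v_1 = (-1, 1, 0, 1)ᵀ
v_2 = (1, 3, 2, 0)ᵀ
v_3 = (1, 0, 0, 0)ᵀ

Let N = A − (5)·I. We want v_3 with N^3 v_3 = 0 but N^2 v_3 ≠ 0; then v_{j-1} := N · v_j for j = 3, …, 2.

Pick v_3 = (1, 0, 0, 0)ᵀ.
Then v_2 = N · v_3 = (1, 3, 2, 0)ᵀ.
Then v_1 = N · v_2 = (-1, 1, 0, 1)ᵀ.

Sanity check: (A − (5)·I) v_1 = (0, 0, 0, 0)ᵀ = 0. ✓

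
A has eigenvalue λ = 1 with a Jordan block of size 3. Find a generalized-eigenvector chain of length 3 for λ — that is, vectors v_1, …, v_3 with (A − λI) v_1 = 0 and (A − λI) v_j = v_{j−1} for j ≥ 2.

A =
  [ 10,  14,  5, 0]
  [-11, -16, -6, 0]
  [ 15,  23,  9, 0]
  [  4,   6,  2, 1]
A Jordan chain for λ = 1 of length 3:
v_1 = (2, -2, 2, 0)ᵀ
v_2 = (9, -11, 15, 4)ᵀ
v_3 = (1, 0, 0, 0)ᵀ

Let N = A − (1)·I. We want v_3 with N^3 v_3 = 0 but N^2 v_3 ≠ 0; then v_{j-1} := N · v_j for j = 3, …, 2.

Pick v_3 = (1, 0, 0, 0)ᵀ.
Then v_2 = N · v_3 = (9, -11, 15, 4)ᵀ.
Then v_1 = N · v_2 = (2, -2, 2, 0)ᵀ.

Sanity check: (A − (1)·I) v_1 = (0, 0, 0, 0)ᵀ = 0. ✓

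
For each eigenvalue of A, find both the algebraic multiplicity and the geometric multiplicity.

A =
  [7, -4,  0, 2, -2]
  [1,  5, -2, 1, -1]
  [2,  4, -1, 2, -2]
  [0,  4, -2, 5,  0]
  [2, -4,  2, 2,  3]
λ = 3: alg = 3, geom = 2; λ = 5: alg = 2, geom = 2

Step 1 — factor the characteristic polynomial to read off the algebraic multiplicities:
  χ_A(x) = (x - 5)^2*(x - 3)^3

Step 2 — compute geometric multiplicities via the rank-nullity identity g(λ) = n − rank(A − λI):
  rank(A − (3)·I) = 3, so dim ker(A − (3)·I) = n − 3 = 2
  rank(A − (5)·I) = 3, so dim ker(A − (5)·I) = n − 3 = 2

Summary:
  λ = 3: algebraic multiplicity = 3, geometric multiplicity = 2
  λ = 5: algebraic multiplicity = 2, geometric multiplicity = 2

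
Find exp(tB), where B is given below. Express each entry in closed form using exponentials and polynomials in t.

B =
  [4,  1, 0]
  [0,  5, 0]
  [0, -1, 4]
e^{tB} =
  [exp(4*t), exp(5*t) - exp(4*t), 0]
  [0, exp(5*t), 0]
  [0, -exp(5*t) + exp(4*t), exp(4*t)]

Strategy: write B = P · J · P⁻¹ where J is a Jordan canonical form, so e^{tB} = P · e^{tJ} · P⁻¹, and e^{tJ} can be computed block-by-block.

B has Jordan form
J =
  [4, 0, 0]
  [0, 4, 0]
  [0, 0, 5]
(up to reordering of blocks).

Per-block formulas:
  For a 1×1 block at λ = 4: exp(t · [4]) = [e^(4t)].
  For a 1×1 block at λ = 5: exp(t · [5]) = [e^(5t)].

After assembling e^{tJ} and conjugating by P, we get:

e^{tB} =
  [exp(4*t), exp(5*t) - exp(4*t), 0]
  [0, exp(5*t), 0]
  [0, -exp(5*t) + exp(4*t), exp(4*t)]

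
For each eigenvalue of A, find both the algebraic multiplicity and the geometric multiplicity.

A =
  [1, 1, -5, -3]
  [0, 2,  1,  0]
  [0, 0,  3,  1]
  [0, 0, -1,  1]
λ = 1: alg = 1, geom = 1; λ = 2: alg = 3, geom = 1

Step 1 — factor the characteristic polynomial to read off the algebraic multiplicities:
  χ_A(x) = (x - 2)^3*(x - 1)

Step 2 — compute geometric multiplicities via the rank-nullity identity g(λ) = n − rank(A − λI):
  rank(A − (1)·I) = 3, so dim ker(A − (1)·I) = n − 3 = 1
  rank(A − (2)·I) = 3, so dim ker(A − (2)·I) = n − 3 = 1

Summary:
  λ = 1: algebraic multiplicity = 1, geometric multiplicity = 1
  λ = 2: algebraic multiplicity = 3, geometric multiplicity = 1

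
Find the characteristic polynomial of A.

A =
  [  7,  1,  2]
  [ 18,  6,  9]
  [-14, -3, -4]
x^3 - 9*x^2 + 27*x - 27

Expanding det(x·I − A) (e.g. by cofactor expansion or by noting that A is similar to its Jordan form J, which has the same characteristic polynomial as A) gives
  χ_A(x) = x^3 - 9*x^2 + 27*x - 27
which factors as (x - 3)^3. The eigenvalues (with algebraic multiplicities) are λ = 3 with multiplicity 3.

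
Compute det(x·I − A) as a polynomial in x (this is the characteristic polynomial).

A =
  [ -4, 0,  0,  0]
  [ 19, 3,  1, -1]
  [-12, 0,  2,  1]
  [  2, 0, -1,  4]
x^4 - 5*x^3 - 9*x^2 + 81*x - 108

Expanding det(x·I − A) (e.g. by cofactor expansion or by noting that A is similar to its Jordan form J, which has the same characteristic polynomial as A) gives
  χ_A(x) = x^4 - 5*x^3 - 9*x^2 + 81*x - 108
which factors as (x - 3)^3*(x + 4). The eigenvalues (with algebraic multiplicities) are λ = -4 with multiplicity 1, λ = 3 with multiplicity 3.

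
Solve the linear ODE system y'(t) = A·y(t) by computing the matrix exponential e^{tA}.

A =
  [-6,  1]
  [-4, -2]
e^{tA} =
  [-2*t*exp(-4*t) + exp(-4*t), t*exp(-4*t)]
  [-4*t*exp(-4*t), 2*t*exp(-4*t) + exp(-4*t)]

Strategy: write A = P · J · P⁻¹ where J is a Jordan canonical form, so e^{tA} = P · e^{tJ} · P⁻¹, and e^{tJ} can be computed block-by-block.

A has Jordan form
J =
  [-4,  1]
  [ 0, -4]
(up to reordering of blocks).

Per-block formulas:
  For a 2×2 Jordan block J_2(-4): exp(t · J_2(-4)) = e^(-4t)·(I + t·N), where N is the 2×2 nilpotent shift.

After assembling e^{tJ} and conjugating by P, we get:

e^{tA} =
  [-2*t*exp(-4*t) + exp(-4*t), t*exp(-4*t)]
  [-4*t*exp(-4*t), 2*t*exp(-4*t) + exp(-4*t)]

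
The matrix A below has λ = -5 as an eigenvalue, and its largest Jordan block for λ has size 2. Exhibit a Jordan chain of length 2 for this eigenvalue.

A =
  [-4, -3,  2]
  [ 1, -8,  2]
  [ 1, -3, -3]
A Jordan chain for λ = -5 of length 2:
v_1 = (1, 1, 1)ᵀ
v_2 = (1, 0, 0)ᵀ

Let N = A − (-5)·I. We want v_2 with N^2 v_2 = 0 but N^1 v_2 ≠ 0; then v_{j-1} := N · v_j for j = 2, …, 2.

Pick v_2 = (1, 0, 0)ᵀ.
Then v_1 = N · v_2 = (1, 1, 1)ᵀ.

Sanity check: (A − (-5)·I) v_1 = (0, 0, 0)ᵀ = 0. ✓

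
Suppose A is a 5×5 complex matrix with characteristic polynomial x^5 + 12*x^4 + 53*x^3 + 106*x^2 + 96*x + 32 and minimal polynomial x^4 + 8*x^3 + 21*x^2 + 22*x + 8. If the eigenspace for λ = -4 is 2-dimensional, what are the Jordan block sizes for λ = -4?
Block sizes for λ = -4: [1, 1]

Step 1 — from the characteristic polynomial, algebraic multiplicity of λ = -4 is 2. From dim ker(A − (-4)·I) = 2, there are exactly 2 Jordan blocks for λ = -4.
Step 2 — from the minimal polynomial, the factor (x + 4) tells us the largest block for λ = -4 has size 1.
Step 3 — with total size 2, 2 blocks, and largest block 1, the block sizes (in nonincreasing order) are [1, 1].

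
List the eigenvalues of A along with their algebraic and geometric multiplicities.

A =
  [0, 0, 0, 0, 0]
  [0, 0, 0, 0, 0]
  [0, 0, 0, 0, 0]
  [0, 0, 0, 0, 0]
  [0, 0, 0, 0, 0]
λ = 0: alg = 5, geom = 5

Step 1 — factor the characteristic polynomial to read off the algebraic multiplicities:
  χ_A(x) = x^5

Step 2 — compute geometric multiplicities via the rank-nullity identity g(λ) = n − rank(A − λI):
  rank(A − (0)·I) = 0, so dim ker(A − (0)·I) = n − 0 = 5

Summary:
  λ = 0: algebraic multiplicity = 5, geometric multiplicity = 5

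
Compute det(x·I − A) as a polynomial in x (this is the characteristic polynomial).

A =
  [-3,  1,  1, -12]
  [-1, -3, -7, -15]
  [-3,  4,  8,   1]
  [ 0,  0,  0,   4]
x^4 - 6*x^3 + x^2 + 24*x + 16

Expanding det(x·I − A) (e.g. by cofactor expansion or by noting that A is similar to its Jordan form J, which has the same characteristic polynomial as A) gives
  χ_A(x) = x^4 - 6*x^3 + x^2 + 24*x + 16
which factors as (x - 4)^2*(x + 1)^2. The eigenvalues (with algebraic multiplicities) are λ = -1 with multiplicity 2, λ = 4 with multiplicity 2.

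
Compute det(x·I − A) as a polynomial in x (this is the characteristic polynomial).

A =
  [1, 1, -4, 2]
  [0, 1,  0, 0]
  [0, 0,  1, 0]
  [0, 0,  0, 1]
x^4 - 4*x^3 + 6*x^2 - 4*x + 1

Expanding det(x·I − A) (e.g. by cofactor expansion or by noting that A is similar to its Jordan form J, which has the same characteristic polynomial as A) gives
  χ_A(x) = x^4 - 4*x^3 + 6*x^2 - 4*x + 1
which factors as (x - 1)^4. The eigenvalues (with algebraic multiplicities) are λ = 1 with multiplicity 4.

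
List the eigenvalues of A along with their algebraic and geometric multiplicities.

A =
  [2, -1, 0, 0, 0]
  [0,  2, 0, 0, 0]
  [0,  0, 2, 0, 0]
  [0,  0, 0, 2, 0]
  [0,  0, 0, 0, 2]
λ = 2: alg = 5, geom = 4

Step 1 — factor the characteristic polynomial to read off the algebraic multiplicities:
  χ_A(x) = (x - 2)^5

Step 2 — compute geometric multiplicities via the rank-nullity identity g(λ) = n − rank(A − λI):
  rank(A − (2)·I) = 1, so dim ker(A − (2)·I) = n − 1 = 4

Summary:
  λ = 2: algebraic multiplicity = 5, geometric multiplicity = 4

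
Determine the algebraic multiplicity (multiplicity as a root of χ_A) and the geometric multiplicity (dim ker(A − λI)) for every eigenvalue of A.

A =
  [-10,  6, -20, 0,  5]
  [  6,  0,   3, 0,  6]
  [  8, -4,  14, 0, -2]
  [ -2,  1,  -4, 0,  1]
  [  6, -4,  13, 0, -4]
λ = 0: alg = 5, geom = 2

Step 1 — factor the characteristic polynomial to read off the algebraic multiplicities:
  χ_A(x) = x^5

Step 2 — compute geometric multiplicities via the rank-nullity identity g(λ) = n − rank(A − λI):
  rank(A − (0)·I) = 3, so dim ker(A − (0)·I) = n − 3 = 2

Summary:
  λ = 0: algebraic multiplicity = 5, geometric multiplicity = 2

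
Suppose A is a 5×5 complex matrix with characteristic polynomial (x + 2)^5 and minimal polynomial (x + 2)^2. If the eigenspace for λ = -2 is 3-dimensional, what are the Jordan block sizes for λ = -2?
Block sizes for λ = -2: [2, 2, 1]

Step 1 — from the characteristic polynomial, algebraic multiplicity of λ = -2 is 5. From dim ker(A − (-2)·I) = 3, there are exactly 3 Jordan blocks for λ = -2.
Step 2 — from the minimal polynomial, the factor (x + 2)^2 tells us the largest block for λ = -2 has size 2.
Step 3 — with total size 5, 3 blocks, and largest block 2, the block sizes (in nonincreasing order) are [2, 2, 1].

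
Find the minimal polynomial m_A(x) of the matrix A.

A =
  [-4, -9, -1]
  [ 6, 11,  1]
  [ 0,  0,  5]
x^3 - 12*x^2 + 45*x - 50

The characteristic polynomial is χ_A(x) = (x - 5)^2*(x - 2), so the eigenvalues are known. The minimal polynomial is
  m_A(x) = Π_λ (x − λ)^{k_λ}
where k_λ is the size of the *largest* Jordan block for λ (equivalently, the smallest k with (A − λI)^k v = 0 for every generalised eigenvector v of λ).

  λ = 2: largest Jordan block has size 1, contributing (x − 2)
  λ = 5: largest Jordan block has size 2, contributing (x − 5)^2

So m_A(x) = (x - 5)^2*(x - 2) = x^3 - 12*x^2 + 45*x - 50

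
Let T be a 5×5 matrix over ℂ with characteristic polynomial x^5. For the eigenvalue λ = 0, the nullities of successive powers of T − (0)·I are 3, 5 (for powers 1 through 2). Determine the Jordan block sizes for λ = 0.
Block sizes for λ = 0: [2, 2, 1]

From the dimensions of kernels of powers, the number of Jordan blocks of size at least j is d_j − d_{j−1} where d_j = dim ker(N^j) (with d_0 = 0). Computing the differences gives [3, 2].
The number of blocks of size exactly k is (#blocks of size ≥ k) − (#blocks of size ≥ k + 1), so the partition is: 1 block(s) of size 1, 2 block(s) of size 2.
In nonincreasing order the block sizes are [2, 2, 1].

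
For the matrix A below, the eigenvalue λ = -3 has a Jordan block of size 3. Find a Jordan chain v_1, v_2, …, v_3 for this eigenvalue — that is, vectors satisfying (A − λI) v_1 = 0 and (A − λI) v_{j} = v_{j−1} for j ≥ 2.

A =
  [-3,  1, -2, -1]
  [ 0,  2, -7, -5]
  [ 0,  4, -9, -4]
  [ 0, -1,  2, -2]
A Jordan chain for λ = -3 of length 3:
v_1 = (-2, 2, 0, 2)ᵀ
v_2 = (1, 5, 4, -1)ᵀ
v_3 = (0, 1, 0, 0)ᵀ

Let N = A − (-3)·I. We want v_3 with N^3 v_3 = 0 but N^2 v_3 ≠ 0; then v_{j-1} := N · v_j for j = 3, …, 2.

Pick v_3 = (0, 1, 0, 0)ᵀ.
Then v_2 = N · v_3 = (1, 5, 4, -1)ᵀ.
Then v_1 = N · v_2 = (-2, 2, 0, 2)ᵀ.

Sanity check: (A − (-3)·I) v_1 = (0, 0, 0, 0)ᵀ = 0. ✓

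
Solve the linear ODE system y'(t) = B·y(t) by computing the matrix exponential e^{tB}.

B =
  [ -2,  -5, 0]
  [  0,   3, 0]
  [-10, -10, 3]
e^{tB} =
  [exp(-2*t), -exp(3*t) + exp(-2*t), 0]
  [0, exp(3*t), 0]
  [-2*exp(3*t) + 2*exp(-2*t), -2*exp(3*t) + 2*exp(-2*t), exp(3*t)]

Strategy: write B = P · J · P⁻¹ where J is a Jordan canonical form, so e^{tB} = P · e^{tJ} · P⁻¹, and e^{tJ} can be computed block-by-block.

B has Jordan form
J =
  [-2, 0, 0]
  [ 0, 3, 0]
  [ 0, 0, 3]
(up to reordering of blocks).

Per-block formulas:
  For a 1×1 block at λ = -2: exp(t · [-2]) = [e^(-2t)].
  For a 1×1 block at λ = 3: exp(t · [3]) = [e^(3t)].

After assembling e^{tJ} and conjugating by P, we get:

e^{tB} =
  [exp(-2*t), -exp(3*t) + exp(-2*t), 0]
  [0, exp(3*t), 0]
  [-2*exp(3*t) + 2*exp(-2*t), -2*exp(3*t) + 2*exp(-2*t), exp(3*t)]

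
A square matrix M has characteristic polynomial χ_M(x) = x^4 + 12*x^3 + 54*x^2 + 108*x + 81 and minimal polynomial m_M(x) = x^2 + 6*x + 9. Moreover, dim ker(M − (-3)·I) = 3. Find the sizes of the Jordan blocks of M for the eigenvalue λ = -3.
Block sizes for λ = -3: [2, 1, 1]

Step 1 — from the characteristic polynomial, algebraic multiplicity of λ = -3 is 4. From dim ker(M − (-3)·I) = 3, there are exactly 3 Jordan blocks for λ = -3.
Step 2 — from the minimal polynomial, the factor (x + 3)^2 tells us the largest block for λ = -3 has size 2.
Step 3 — with total size 4, 3 blocks, and largest block 2, the block sizes (in nonincreasing order) are [2, 1, 1].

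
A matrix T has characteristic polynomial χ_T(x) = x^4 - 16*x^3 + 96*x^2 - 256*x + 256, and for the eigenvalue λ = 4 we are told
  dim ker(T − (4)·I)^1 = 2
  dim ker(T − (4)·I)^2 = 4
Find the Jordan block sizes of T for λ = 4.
Block sizes for λ = 4: [2, 2]

From the dimensions of kernels of powers, the number of Jordan blocks of size at least j is d_j − d_{j−1} where d_j = dim ker(N^j) (with d_0 = 0). Computing the differences gives [2, 2].
The number of blocks of size exactly k is (#blocks of size ≥ k) − (#blocks of size ≥ k + 1), so the partition is: 2 block(s) of size 2.
In nonincreasing order the block sizes are [2, 2].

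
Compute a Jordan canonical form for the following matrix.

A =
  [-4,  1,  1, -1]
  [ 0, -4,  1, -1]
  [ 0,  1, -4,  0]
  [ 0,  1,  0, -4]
J_3(-4) ⊕ J_1(-4)

The characteristic polynomial is
  det(x·I − A) = x^4 + 16*x^3 + 96*x^2 + 256*x + 256 = (x + 4)^4

Eigenvalues and multiplicities (the geometric multiplicity of λ is n − rank(A − λI), which equals the number of Jordan blocks for λ):
  λ = -4: algebraic multiplicity = 4, geometric multiplicity = 2

Determining the block sizes for each eigenvalue:
  λ = -4: with am = 4 and gm = 2, the partition is not yet determined (e.g. several partitions of 4 into 2 parts exist). Let N = A − (-4)·I. Computing rank(N^1) = 2, rank(N^2) = 1, rank(N^3) = 0; the number of blocks of size ≥ j is rank(N^{j−1}) − rank(N^j), giving [2, 1, 1]. So we have 1 block(s) of size 3, 1 block(s) of size 1 → block sizes [3, 1]

Assembling the blocks gives a Jordan form
J =
  [-4,  1,  0,  0]
  [ 0, -4,  1,  0]
  [ 0,  0, -4,  0]
  [ 0,  0,  0, -4]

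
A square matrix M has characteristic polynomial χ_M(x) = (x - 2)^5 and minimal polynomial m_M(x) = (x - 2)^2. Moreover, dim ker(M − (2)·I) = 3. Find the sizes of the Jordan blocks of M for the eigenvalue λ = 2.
Block sizes for λ = 2: [2, 2, 1]

Step 1 — from the characteristic polynomial, algebraic multiplicity of λ = 2 is 5. From dim ker(M − (2)·I) = 3, there are exactly 3 Jordan blocks for λ = 2.
Step 2 — from the minimal polynomial, the factor (x − 2)^2 tells us the largest block for λ = 2 has size 2.
Step 3 — with total size 5, 3 blocks, and largest block 2, the block sizes (in nonincreasing order) are [2, 2, 1].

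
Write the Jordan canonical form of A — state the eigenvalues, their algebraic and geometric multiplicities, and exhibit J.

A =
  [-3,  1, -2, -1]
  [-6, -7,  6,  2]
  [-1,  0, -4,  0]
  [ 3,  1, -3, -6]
J_3(-5) ⊕ J_1(-5)

The characteristic polynomial is
  det(x·I − A) = x^4 + 20*x^3 + 150*x^2 + 500*x + 625 = (x + 5)^4

Eigenvalues and multiplicities (the geometric multiplicity of λ is n − rank(A − λI), which equals the number of Jordan blocks for λ):
  λ = -5: algebraic multiplicity = 4, geometric multiplicity = 2

Determining the block sizes for each eigenvalue:
  λ = -5: with am = 4 and gm = 2, the partition is not yet determined (e.g. several partitions of 4 into 2 parts exist). Let N = A − (-5)·I. Computing rank(N^1) = 2, rank(N^2) = 1, rank(N^3) = 0; the number of blocks of size ≥ j is rank(N^{j−1}) − rank(N^j), giving [2, 1, 1]. So we have 1 block(s) of size 3, 1 block(s) of size 1 → block sizes [3, 1]

Assembling the blocks gives a Jordan form
J =
  [-5,  1,  0,  0]
  [ 0, -5,  1,  0]
  [ 0,  0, -5,  0]
  [ 0,  0,  0, -5]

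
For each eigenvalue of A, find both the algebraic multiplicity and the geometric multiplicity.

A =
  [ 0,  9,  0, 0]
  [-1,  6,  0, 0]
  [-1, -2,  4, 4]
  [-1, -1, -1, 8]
λ = 3: alg = 2, geom = 1; λ = 6: alg = 2, geom = 1

Step 1 — factor the characteristic polynomial to read off the algebraic multiplicities:
  χ_A(x) = (x - 6)^2*(x - 3)^2

Step 2 — compute geometric multiplicities via the rank-nullity identity g(λ) = n − rank(A − λI):
  rank(A − (3)·I) = 3, so dim ker(A − (3)·I) = n − 3 = 1
  rank(A − (6)·I) = 3, so dim ker(A − (6)·I) = n − 3 = 1

Summary:
  λ = 3: algebraic multiplicity = 2, geometric multiplicity = 1
  λ = 6: algebraic multiplicity = 2, geometric multiplicity = 1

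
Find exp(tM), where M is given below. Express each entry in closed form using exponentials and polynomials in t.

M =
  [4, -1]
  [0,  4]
e^{tM} =
  [exp(4*t), -t*exp(4*t)]
  [0, exp(4*t)]

Strategy: write M = P · J · P⁻¹ where J is a Jordan canonical form, so e^{tM} = P · e^{tJ} · P⁻¹, and e^{tJ} can be computed block-by-block.

M has Jordan form
J =
  [4, 1]
  [0, 4]
(up to reordering of blocks).

Per-block formulas:
  For a 2×2 Jordan block J_2(4): exp(t · J_2(4)) = e^(4t)·(I + t·N), where N is the 2×2 nilpotent shift.

After assembling e^{tJ} and conjugating by P, we get:

e^{tM} =
  [exp(4*t), -t*exp(4*t)]
  [0, exp(4*t)]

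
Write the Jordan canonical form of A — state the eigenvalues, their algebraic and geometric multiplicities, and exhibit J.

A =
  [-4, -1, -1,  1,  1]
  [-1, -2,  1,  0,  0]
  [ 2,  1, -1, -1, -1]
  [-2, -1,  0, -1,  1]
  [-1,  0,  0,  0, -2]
J_3(-2) ⊕ J_2(-2)

The characteristic polynomial is
  det(x·I − A) = x^5 + 10*x^4 + 40*x^3 + 80*x^2 + 80*x + 32 = (x + 2)^5

Eigenvalues and multiplicities (the geometric multiplicity of λ is n − rank(A − λI), which equals the number of Jordan blocks for λ):
  λ = -2: algebraic multiplicity = 5, geometric multiplicity = 2

Determining the block sizes for each eigenvalue:
  λ = -2: with am = 5 and gm = 2, the partition is not yet determined (e.g. several partitions of 5 into 2 parts exist). Let N = A − (-2)·I. Computing rank(N^1) = 3, rank(N^2) = 1, rank(N^3) = 0; the number of blocks of size ≥ j is rank(N^{j−1}) − rank(N^j), giving [2, 2, 1]. So we have 1 block(s) of size 3, 1 block(s) of size 2 → block sizes [3, 2]

Assembling the blocks gives a Jordan form
J =
  [-2,  1,  0,  0,  0]
  [ 0, -2,  1,  0,  0]
  [ 0,  0, -2,  0,  0]
  [ 0,  0,  0, -2,  1]
  [ 0,  0,  0,  0, -2]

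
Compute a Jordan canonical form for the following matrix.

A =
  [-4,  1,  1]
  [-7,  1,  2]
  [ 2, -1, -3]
J_3(-2)

The characteristic polynomial is
  det(x·I − A) = x^3 + 6*x^2 + 12*x + 8 = (x + 2)^3

Eigenvalues and multiplicities (the geometric multiplicity of λ is n − rank(A − λI), which equals the number of Jordan blocks for λ):
  λ = -2: algebraic multiplicity = 3, geometric multiplicity = 1

Determining the block sizes for each eigenvalue:
  λ = -2: one block (gm = 1), so the single block has size am = 3 → block sizes [3]

Assembling the blocks gives a Jordan form
J =
  [-2,  1,  0]
  [ 0, -2,  1]
  [ 0,  0, -2]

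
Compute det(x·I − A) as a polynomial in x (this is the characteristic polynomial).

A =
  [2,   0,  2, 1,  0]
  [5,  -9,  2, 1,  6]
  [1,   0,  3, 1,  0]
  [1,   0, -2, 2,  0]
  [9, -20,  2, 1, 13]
x^5 - 11*x^4 + 46*x^3 - 90*x^2 + 81*x - 27

Expanding det(x·I − A) (e.g. by cofactor expansion or by noting that A is similar to its Jordan form J, which has the same characteristic polynomial as A) gives
  χ_A(x) = x^5 - 11*x^4 + 46*x^3 - 90*x^2 + 81*x - 27
which factors as (x - 3)^3*(x - 1)^2. The eigenvalues (with algebraic multiplicities) are λ = 1 with multiplicity 2, λ = 3 with multiplicity 3.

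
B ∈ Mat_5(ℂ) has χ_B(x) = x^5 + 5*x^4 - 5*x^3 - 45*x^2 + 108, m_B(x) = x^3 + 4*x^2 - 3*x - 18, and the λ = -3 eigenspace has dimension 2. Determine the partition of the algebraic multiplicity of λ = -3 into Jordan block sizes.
Block sizes for λ = -3: [2, 1]

Step 1 — from the characteristic polynomial, algebraic multiplicity of λ = -3 is 3. From dim ker(B − (-3)·I) = 2, there are exactly 2 Jordan blocks for λ = -3.
Step 2 — from the minimal polynomial, the factor (x + 3)^2 tells us the largest block for λ = -3 has size 2.
Step 3 — with total size 3, 2 blocks, and largest block 2, the block sizes (in nonincreasing order) are [2, 1].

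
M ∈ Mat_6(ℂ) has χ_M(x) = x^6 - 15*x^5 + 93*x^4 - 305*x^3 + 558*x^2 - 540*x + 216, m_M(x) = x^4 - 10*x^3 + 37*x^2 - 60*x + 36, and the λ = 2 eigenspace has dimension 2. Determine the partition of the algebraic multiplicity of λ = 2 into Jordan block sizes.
Block sizes for λ = 2: [2, 1]

Step 1 — from the characteristic polynomial, algebraic multiplicity of λ = 2 is 3. From dim ker(M − (2)·I) = 2, there are exactly 2 Jordan blocks for λ = 2.
Step 2 — from the minimal polynomial, the factor (x − 2)^2 tells us the largest block for λ = 2 has size 2.
Step 3 — with total size 3, 2 blocks, and largest block 2, the block sizes (in nonincreasing order) are [2, 1].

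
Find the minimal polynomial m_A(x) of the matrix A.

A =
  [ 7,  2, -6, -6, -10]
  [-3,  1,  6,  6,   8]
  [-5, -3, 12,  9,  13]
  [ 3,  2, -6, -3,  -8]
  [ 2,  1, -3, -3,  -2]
x^3 - 9*x^2 + 27*x - 27

The characteristic polynomial is χ_A(x) = (x - 3)^5, so the eigenvalues are known. The minimal polynomial is
  m_A(x) = Π_λ (x − λ)^{k_λ}
where k_λ is the size of the *largest* Jordan block for λ (equivalently, the smallest k with (A − λI)^k v = 0 for every generalised eigenvector v of λ).

  λ = 3: largest Jordan block has size 3, contributing (x − 3)^3

So m_A(x) = (x - 3)^3 = x^3 - 9*x^2 + 27*x - 27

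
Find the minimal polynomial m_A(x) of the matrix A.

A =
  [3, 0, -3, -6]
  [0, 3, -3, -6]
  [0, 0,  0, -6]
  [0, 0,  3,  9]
x^2 - 9*x + 18

The characteristic polynomial is χ_A(x) = (x - 6)*(x - 3)^3, so the eigenvalues are known. The minimal polynomial is
  m_A(x) = Π_λ (x − λ)^{k_λ}
where k_λ is the size of the *largest* Jordan block for λ (equivalently, the smallest k with (A − λI)^k v = 0 for every generalised eigenvector v of λ).

  λ = 3: largest Jordan block has size 1, contributing (x − 3)
  λ = 6: largest Jordan block has size 1, contributing (x − 6)

So m_A(x) = (x - 6)*(x - 3) = x^2 - 9*x + 18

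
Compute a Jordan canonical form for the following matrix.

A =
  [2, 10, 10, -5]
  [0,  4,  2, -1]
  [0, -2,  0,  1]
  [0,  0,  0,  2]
J_2(2) ⊕ J_1(2) ⊕ J_1(2)

The characteristic polynomial is
  det(x·I − A) = x^4 - 8*x^3 + 24*x^2 - 32*x + 16 = (x - 2)^4

Eigenvalues and multiplicities (the geometric multiplicity of λ is n − rank(A − λI), which equals the number of Jordan blocks for λ):
  λ = 2: algebraic multiplicity = 4, geometric multiplicity = 3

Determining the block sizes for each eigenvalue:
  λ = 2: 3 blocks summing to 4 forces exactly one block of size 2 and the rest size 1 → block sizes [2, 1, 1]

Assembling the blocks gives a Jordan form
J =
  [2, 1, 0, 0]
  [0, 2, 0, 0]
  [0, 0, 2, 0]
  [0, 0, 0, 2]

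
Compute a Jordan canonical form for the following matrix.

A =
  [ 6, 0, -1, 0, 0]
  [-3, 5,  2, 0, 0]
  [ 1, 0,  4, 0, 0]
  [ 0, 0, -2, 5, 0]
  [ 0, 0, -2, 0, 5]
J_3(5) ⊕ J_1(5) ⊕ J_1(5)

The characteristic polynomial is
  det(x·I − A) = x^5 - 25*x^4 + 250*x^3 - 1250*x^2 + 3125*x - 3125 = (x - 5)^5

Eigenvalues and multiplicities (the geometric multiplicity of λ is n − rank(A − λI), which equals the number of Jordan blocks for λ):
  λ = 5: algebraic multiplicity = 5, geometric multiplicity = 3

Determining the block sizes for each eigenvalue:
  λ = 5: with am = 5 and gm = 3, the partition is not yet determined (e.g. several partitions of 5 into 3 parts exist). Let N = A − (5)·I. Computing rank(N^1) = 2, rank(N^2) = 1, rank(N^3) = 0; the number of blocks of size ≥ j is rank(N^{j−1}) − rank(N^j), giving [3, 1, 1]. So we have 1 block(s) of size 3, 2 block(s) of size 1 → block sizes [3, 1, 1]

Assembling the blocks gives a Jordan form
J =
  [5, 1, 0, 0, 0]
  [0, 5, 1, 0, 0]
  [0, 0, 5, 0, 0]
  [0, 0, 0, 5, 0]
  [0, 0, 0, 0, 5]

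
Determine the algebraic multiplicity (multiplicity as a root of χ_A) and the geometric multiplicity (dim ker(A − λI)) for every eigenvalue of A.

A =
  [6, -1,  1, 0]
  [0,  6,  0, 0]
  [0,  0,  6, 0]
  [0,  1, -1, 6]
λ = 6: alg = 4, geom = 3

Step 1 — factor the characteristic polynomial to read off the algebraic multiplicities:
  χ_A(x) = (x - 6)^4

Step 2 — compute geometric multiplicities via the rank-nullity identity g(λ) = n − rank(A − λI):
  rank(A − (6)·I) = 1, so dim ker(A − (6)·I) = n − 1 = 3

Summary:
  λ = 6: algebraic multiplicity = 4, geometric multiplicity = 3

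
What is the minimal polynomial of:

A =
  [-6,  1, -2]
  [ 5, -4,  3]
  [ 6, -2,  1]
x^3 + 9*x^2 + 27*x + 27

The characteristic polynomial is χ_A(x) = (x + 3)^3, so the eigenvalues are known. The minimal polynomial is
  m_A(x) = Π_λ (x − λ)^{k_λ}
where k_λ is the size of the *largest* Jordan block for λ (equivalently, the smallest k with (A − λI)^k v = 0 for every generalised eigenvector v of λ).

  λ = -3: largest Jordan block has size 3, contributing (x + 3)^3

So m_A(x) = (x + 3)^3 = x^3 + 9*x^2 + 27*x + 27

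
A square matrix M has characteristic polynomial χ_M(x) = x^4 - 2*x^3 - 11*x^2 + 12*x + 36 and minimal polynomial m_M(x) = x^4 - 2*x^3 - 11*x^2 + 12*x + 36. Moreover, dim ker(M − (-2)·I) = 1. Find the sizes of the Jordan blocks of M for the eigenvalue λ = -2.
Block sizes for λ = -2: [2]

Step 1 — from the characteristic polynomial, algebraic multiplicity of λ = -2 is 2. From dim ker(M − (-2)·I) = 1, there are exactly 1 Jordan blocks for λ = -2.
Step 2 — from the minimal polynomial, the factor (x + 2)^2 tells us the largest block for λ = -2 has size 2.
Step 3 — with total size 2, 1 blocks, and largest block 2, the block sizes (in nonincreasing order) are [2].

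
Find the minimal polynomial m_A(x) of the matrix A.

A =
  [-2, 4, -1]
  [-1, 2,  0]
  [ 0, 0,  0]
x^3

The characteristic polynomial is χ_A(x) = x^3, so the eigenvalues are known. The minimal polynomial is
  m_A(x) = Π_λ (x − λ)^{k_λ}
where k_λ is the size of the *largest* Jordan block for λ (equivalently, the smallest k with (A − λI)^k v = 0 for every generalised eigenvector v of λ).

  λ = 0: largest Jordan block has size 3, contributing (x − 0)^3

So m_A(x) = x^3 = x^3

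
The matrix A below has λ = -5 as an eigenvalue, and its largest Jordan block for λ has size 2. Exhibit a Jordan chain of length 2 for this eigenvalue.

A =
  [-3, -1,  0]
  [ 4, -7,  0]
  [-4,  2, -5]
A Jordan chain for λ = -5 of length 2:
v_1 = (2, 4, -4)ᵀ
v_2 = (1, 0, 0)ᵀ

Let N = A − (-5)·I. We want v_2 with N^2 v_2 = 0 but N^1 v_2 ≠ 0; then v_{j-1} := N · v_j for j = 2, …, 2.

Pick v_2 = (1, 0, 0)ᵀ.
Then v_1 = N · v_2 = (2, 4, -4)ᵀ.

Sanity check: (A − (-5)·I) v_1 = (0, 0, 0)ᵀ = 0. ✓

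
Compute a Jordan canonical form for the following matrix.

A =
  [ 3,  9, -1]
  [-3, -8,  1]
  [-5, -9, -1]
J_3(-2)

The characteristic polynomial is
  det(x·I − A) = x^3 + 6*x^2 + 12*x + 8 = (x + 2)^3

Eigenvalues and multiplicities (the geometric multiplicity of λ is n − rank(A − λI), which equals the number of Jordan blocks for λ):
  λ = -2: algebraic multiplicity = 3, geometric multiplicity = 1

Determining the block sizes for each eigenvalue:
  λ = -2: one block (gm = 1), so the single block has size am = 3 → block sizes [3]

Assembling the blocks gives a Jordan form
J =
  [-2,  1,  0]
  [ 0, -2,  1]
  [ 0,  0, -2]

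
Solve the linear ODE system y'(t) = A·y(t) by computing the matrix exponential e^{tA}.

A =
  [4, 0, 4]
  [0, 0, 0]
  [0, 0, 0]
e^{tA} =
  [exp(4*t), 0, exp(4*t) - 1]
  [0, 1, 0]
  [0, 0, 1]

Strategy: write A = P · J · P⁻¹ where J is a Jordan canonical form, so e^{tA} = P · e^{tJ} · P⁻¹, and e^{tJ} can be computed block-by-block.

A has Jordan form
J =
  [0, 0, 0]
  [0, 0, 0]
  [0, 0, 4]
(up to reordering of blocks).

Per-block formulas:
  For a 1×1 block at λ = 0: exp(t · [0]) = [e^(0t)].
  For a 1×1 block at λ = 4: exp(t · [4]) = [e^(4t)].

After assembling e^{tJ} and conjugating by P, we get:

e^{tA} =
  [exp(4*t), 0, exp(4*t) - 1]
  [0, 1, 0]
  [0, 0, 1]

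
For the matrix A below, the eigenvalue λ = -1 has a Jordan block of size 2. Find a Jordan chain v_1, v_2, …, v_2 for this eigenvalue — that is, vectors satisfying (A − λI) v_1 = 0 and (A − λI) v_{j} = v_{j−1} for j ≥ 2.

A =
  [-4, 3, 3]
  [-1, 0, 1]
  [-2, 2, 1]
A Jordan chain for λ = -1 of length 2:
v_1 = (-3, -1, -2)ᵀ
v_2 = (1, 0, 0)ᵀ

Let N = A − (-1)·I. We want v_2 with N^2 v_2 = 0 but N^1 v_2 ≠ 0; then v_{j-1} := N · v_j for j = 2, …, 2.

Pick v_2 = (1, 0, 0)ᵀ.
Then v_1 = N · v_2 = (-3, -1, -2)ᵀ.

Sanity check: (A − (-1)·I) v_1 = (0, 0, 0)ᵀ = 0. ✓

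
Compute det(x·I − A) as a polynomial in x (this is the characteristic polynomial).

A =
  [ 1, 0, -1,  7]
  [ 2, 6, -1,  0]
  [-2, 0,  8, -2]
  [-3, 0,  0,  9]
x^4 - 24*x^3 + 216*x^2 - 864*x + 1296

Expanding det(x·I − A) (e.g. by cofactor expansion or by noting that A is similar to its Jordan form J, which has the same characteristic polynomial as A) gives
  χ_A(x) = x^4 - 24*x^3 + 216*x^2 - 864*x + 1296
which factors as (x - 6)^4. The eigenvalues (with algebraic multiplicities) are λ = 6 with multiplicity 4.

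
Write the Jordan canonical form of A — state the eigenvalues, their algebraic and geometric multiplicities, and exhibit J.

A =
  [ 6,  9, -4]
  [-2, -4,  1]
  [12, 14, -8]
J_3(-2)

The characteristic polynomial is
  det(x·I − A) = x^3 + 6*x^2 + 12*x + 8 = (x + 2)^3

Eigenvalues and multiplicities (the geometric multiplicity of λ is n − rank(A − λI), which equals the number of Jordan blocks for λ):
  λ = -2: algebraic multiplicity = 3, geometric multiplicity = 1

Determining the block sizes for each eigenvalue:
  λ = -2: one block (gm = 1), so the single block has size am = 3 → block sizes [3]

Assembling the blocks gives a Jordan form
J =
  [-2,  1,  0]
  [ 0, -2,  1]
  [ 0,  0, -2]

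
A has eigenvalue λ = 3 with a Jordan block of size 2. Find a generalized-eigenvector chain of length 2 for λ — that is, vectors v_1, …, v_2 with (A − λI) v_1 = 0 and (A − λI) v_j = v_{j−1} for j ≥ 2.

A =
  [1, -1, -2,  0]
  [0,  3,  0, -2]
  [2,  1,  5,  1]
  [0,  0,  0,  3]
A Jordan chain for λ = 3 of length 2:
v_1 = (-2, 0, 2, 0)ᵀ
v_2 = (1, 0, 0, 0)ᵀ

Let N = A − (3)·I. We want v_2 with N^2 v_2 = 0 but N^1 v_2 ≠ 0; then v_{j-1} := N · v_j for j = 2, …, 2.

Pick v_2 = (1, 0, 0, 0)ᵀ.
Then v_1 = N · v_2 = (-2, 0, 2, 0)ᵀ.

Sanity check: (A − (3)·I) v_1 = (0, 0, 0, 0)ᵀ = 0. ✓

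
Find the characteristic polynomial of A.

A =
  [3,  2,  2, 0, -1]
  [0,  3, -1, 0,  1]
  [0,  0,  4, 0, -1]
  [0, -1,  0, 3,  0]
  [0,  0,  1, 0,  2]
x^5 - 15*x^4 + 90*x^3 - 270*x^2 + 405*x - 243

Expanding det(x·I − A) (e.g. by cofactor expansion or by noting that A is similar to its Jordan form J, which has the same characteristic polynomial as A) gives
  χ_A(x) = x^5 - 15*x^4 + 90*x^3 - 270*x^2 + 405*x - 243
which factors as (x - 3)^5. The eigenvalues (with algebraic multiplicities) are λ = 3 with multiplicity 5.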